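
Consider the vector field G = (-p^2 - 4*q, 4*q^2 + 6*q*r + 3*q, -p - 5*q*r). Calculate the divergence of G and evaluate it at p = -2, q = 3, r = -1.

∂G₁/∂p = -2*p
∂G₂/∂q = 8*q + 6*r + 3
∂G₃/∂r = -5*q
∇·G = -2*p + 3*q + 6*r + 3
At (-2, 3, -1): 10.

10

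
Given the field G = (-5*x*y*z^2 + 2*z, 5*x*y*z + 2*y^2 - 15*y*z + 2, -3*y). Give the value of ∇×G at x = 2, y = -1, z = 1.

(∇×G)₁ = ∂G₃/∂y − ∂G₂/∂z = -5*x*y + 15*y - 3
(∇×G)₂ = ∂G₁/∂z − ∂G₃/∂x = -10*x*y*z + 2
(∇×G)₃ = ∂G₂/∂x − ∂G₁/∂y = 5*x*z^2 + 5*y*z
∇×G = (-5*x*y + 15*y - 3, -10*x*y*z + 2, 5*x*z^2 + 5*y*z)
At (2, -1, 1): (-8, 22, 5).

(-8, 22, 5)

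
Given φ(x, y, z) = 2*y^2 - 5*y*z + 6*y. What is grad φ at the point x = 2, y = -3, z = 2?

(0, -16, 15)

∂φ/∂x = 0
∂φ/∂y = 4*y - 5*z + 6
∂φ/∂z = -5*y
∇φ = (0, 4*y - 5*z + 6, -5*y)
At (2, -3, 2): (0, -16, 15).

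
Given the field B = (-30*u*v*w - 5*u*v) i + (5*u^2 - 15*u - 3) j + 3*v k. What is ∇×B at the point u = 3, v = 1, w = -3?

(3, -90, -240)

(∇×B)₁ = ∂B₃/∂v − ∂B₂/∂w = 3
(∇×B)₂ = ∂B₁/∂w − ∂B₃/∂u = -30*u*v
(∇×B)₃ = ∂B₂/∂u − ∂B₁/∂v = 30*u*w + 15*u - 15
∇×B = (3, -30*u*v, 30*u*w + 15*u - 15)
At (3, 1, -3): (3, -90, -240).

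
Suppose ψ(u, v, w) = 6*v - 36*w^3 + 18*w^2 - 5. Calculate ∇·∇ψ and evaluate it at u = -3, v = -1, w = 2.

-396

∂²ψ/∂u² = 0
∂²ψ/∂v² = 0
∂²ψ/∂w² = 36*(-6*w + 1)
∇²ψ = -216*w + 36
At (-3, -1, 2): -396.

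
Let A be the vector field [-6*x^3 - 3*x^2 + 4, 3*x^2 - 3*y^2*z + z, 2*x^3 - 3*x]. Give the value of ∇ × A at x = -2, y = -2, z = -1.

(11, -21, -12)

(∇×A)₁ = ∂A₃/∂y − ∂A₂/∂z = 3*y^2 - 1
(∇×A)₂ = ∂A₁/∂z − ∂A₃/∂x = -6*x^2 + 3
(∇×A)₃ = ∂A₂/∂x − ∂A₁/∂y = 6*x
∇×A = (3*y^2 - 1, -6*x^2 + 3, 6*x)
At (-2, -2, -1): (11, -21, -12).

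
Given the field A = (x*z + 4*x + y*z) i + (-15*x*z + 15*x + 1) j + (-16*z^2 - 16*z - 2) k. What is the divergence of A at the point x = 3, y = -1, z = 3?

∂A₁/∂x = z + 4
∂A₂/∂y = 0
∂A₃/∂z = -32*z - 16
∇·A = -31*z - 12
At (3, -1, 3): -105.

-105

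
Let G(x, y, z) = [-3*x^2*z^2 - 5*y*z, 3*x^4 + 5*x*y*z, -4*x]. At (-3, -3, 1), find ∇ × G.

(-45, -35, -334)

(∇×G)₁ = ∂G₃/∂y − ∂G₂/∂z = -5*x*y
(∇×G)₂ = ∂G₁/∂z − ∂G₃/∂x = -6*x^2*z - 5*y + 4
(∇×G)₃ = ∂G₂/∂x − ∂G₁/∂y = 12*x^3 + 5*y*z + 5*z
∇×G = (-5*x*y, -6*x^2*z - 5*y + 4, 12*x^3 + 5*y*z + 5*z)
At (-3, -3, 1): (-45, -35, -334).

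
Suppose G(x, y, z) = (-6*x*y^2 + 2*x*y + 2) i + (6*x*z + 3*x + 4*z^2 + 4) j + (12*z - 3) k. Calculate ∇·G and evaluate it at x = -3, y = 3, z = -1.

∂G₁/∂x = -6*y^2 + 2*y
∂G₂/∂y = 0
∂G₃/∂z = 12
∇·G = -6*y^2 + 2*y + 12
At (-3, 3, -1): -36.

-36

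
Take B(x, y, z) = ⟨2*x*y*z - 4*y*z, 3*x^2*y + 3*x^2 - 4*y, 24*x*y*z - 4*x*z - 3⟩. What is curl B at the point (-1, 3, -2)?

(∇×B)₁ = ∂B₃/∂y − ∂B₂/∂z = 24*x*z
(∇×B)₂ = ∂B₁/∂z − ∂B₃/∂x = 2*x*y - 24*y*z - 4*y + 4*z
(∇×B)₃ = ∂B₂/∂x − ∂B₁/∂y = 6*x*y - 2*x*z + 6*x + 4*z
∇×B = (24*x*z, 2*x*y - 24*y*z - 4*y + 4*z, 6*x*y - 2*x*z + 6*x + 4*z)
At (-1, 3, -2): (48, 118, -36).

(48, 118, -36)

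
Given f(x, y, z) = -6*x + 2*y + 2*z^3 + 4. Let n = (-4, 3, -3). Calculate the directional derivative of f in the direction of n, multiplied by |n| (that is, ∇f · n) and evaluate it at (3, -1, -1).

12

∂f/∂x = -6
∂f/∂y = 2
∂f/∂z = 6*z^2
∇f at (3, -1, -1) = (-6, 2, 6)
∇f · n = (-6)(-4) + (2)(3) + (6)(-3) = 12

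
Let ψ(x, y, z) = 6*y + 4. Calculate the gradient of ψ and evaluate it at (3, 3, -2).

∂ψ/∂x = 0
∂ψ/∂y = 6
∂ψ/∂z = 0
∇ψ = (0, 6, 0)
At (3, 3, -2): (0, 6, 0).

(0, 6, 0)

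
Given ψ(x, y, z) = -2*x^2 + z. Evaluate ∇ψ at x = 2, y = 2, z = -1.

∂ψ/∂x = -4*x
∂ψ/∂y = 0
∂ψ/∂z = 1
∇ψ = (-4*x, 0, 1)
At (2, 2, -1): (-8, 0, 1).

(-8, 0, 1)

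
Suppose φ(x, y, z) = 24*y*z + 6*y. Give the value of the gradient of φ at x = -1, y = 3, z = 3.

(0, 78, 72)

∂φ/∂x = 0
∂φ/∂y = 24*z + 6
∂φ/∂z = 24*y
∇φ = (0, 24*z + 6, 24*y)
At (-1, 3, 3): (0, 78, 72).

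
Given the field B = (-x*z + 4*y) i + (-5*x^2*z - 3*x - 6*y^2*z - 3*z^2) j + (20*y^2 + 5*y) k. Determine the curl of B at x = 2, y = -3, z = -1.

(∇×B)₁ = ∂B₃/∂y − ∂B₂/∂z = 5*x^2 + 6*y^2 + 40*y + 6*z + 5
(∇×B)₂ = ∂B₁/∂z − ∂B₃/∂x = -x
(∇×B)₃ = ∂B₂/∂x − ∂B₁/∂y = -10*x*z - 7
∇×B = (5*x^2 + 6*y^2 + 40*y + 6*z + 5, -x, -10*x*z - 7)
At (2, -3, -1): (-47, -2, 13).

(-47, -2, 13)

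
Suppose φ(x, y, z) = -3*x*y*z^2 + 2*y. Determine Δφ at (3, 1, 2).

-18

∂²φ/∂x² = 0
∂²φ/∂y² = 0
∂²φ/∂z² = -6*x*y
∇²φ = -6*x*y
At (3, 1, 2): -18.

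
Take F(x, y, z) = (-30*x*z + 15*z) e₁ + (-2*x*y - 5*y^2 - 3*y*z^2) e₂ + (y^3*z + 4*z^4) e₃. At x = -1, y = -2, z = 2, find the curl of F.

(0, 45, 4)

(∇×F)₁ = ∂F₃/∂y − ∂F₂/∂z = 3*y^2*z + 6*y*z
(∇×F)₂ = ∂F₁/∂z − ∂F₃/∂x = -30*x + 15
(∇×F)₃ = ∂F₂/∂x − ∂F₁/∂y = -2*y
∇×F = (3*y^2*z + 6*y*z, -30*x + 15, -2*y)
At (-1, -2, 2): (0, 45, 4).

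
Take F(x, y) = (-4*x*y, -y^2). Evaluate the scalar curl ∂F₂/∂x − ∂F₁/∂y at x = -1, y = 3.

∂F₂/∂x = 0
∂F₁/∂y = -4*x
Scalar curl = 4*x
At (-1, 3): -4.

-4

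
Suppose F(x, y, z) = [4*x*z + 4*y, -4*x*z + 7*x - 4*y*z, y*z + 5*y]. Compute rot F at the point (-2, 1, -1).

(0, -8, 7)

(∇×F)₁ = ∂F₃/∂y − ∂F₂/∂z = 4*x + 4*y + z + 5
(∇×F)₂ = ∂F₁/∂z − ∂F₃/∂x = 4*x
(∇×F)₃ = ∂F₂/∂x − ∂F₁/∂y = -4*z + 3
∇×F = (4*x + 4*y + z + 5, 4*x, -4*z + 3)
At (-2, 1, -1): (0, -8, 7).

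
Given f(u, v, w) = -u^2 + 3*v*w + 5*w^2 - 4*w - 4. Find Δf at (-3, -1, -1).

∂²f/∂u² = -2
∂²f/∂v² = 0
∂²f/∂w² = 10
∇²f = 8
At (-3, -1, -1): 8.

8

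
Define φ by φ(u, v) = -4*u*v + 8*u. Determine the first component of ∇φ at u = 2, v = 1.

(∇φ)_1 = ∂φ/∂u = -4*v + 8
At (2, 1): 4.

4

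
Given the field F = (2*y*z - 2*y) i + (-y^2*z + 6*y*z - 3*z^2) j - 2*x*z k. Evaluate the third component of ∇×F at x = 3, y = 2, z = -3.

(∇×F)_3 = ∂F₂/∂x − ∂F₁/∂y
= 0 − (2*z - 2)
= -2*z + 2
At (3, 2, -3): 8.

8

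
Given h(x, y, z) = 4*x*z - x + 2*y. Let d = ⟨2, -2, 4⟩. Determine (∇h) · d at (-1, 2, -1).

-30

∂h/∂x = 4*z - 1
∂h/∂y = 2
∂h/∂z = 4*x
∇h at (-1, 2, -1) = (-5, 2, -4)
∇h · d = (-5)(2) + (2)(-2) + (-4)(4) = -30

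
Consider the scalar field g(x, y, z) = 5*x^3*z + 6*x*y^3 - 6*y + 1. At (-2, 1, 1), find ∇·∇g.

∂²g/∂x² = 30*x*z
∂²g/∂y² = 36*x*y
∂²g/∂z² = 0
∇²g = 36*x*y + 30*x*z
At (-2, 1, 1): -132.

-132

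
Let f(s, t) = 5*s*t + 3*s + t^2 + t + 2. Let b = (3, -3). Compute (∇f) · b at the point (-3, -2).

∂f/∂s = 5*t + 3
∂f/∂t = 5*s + 2*t + 1
∇f at (-3, -2) = (-7, -18)
∇f · b = (-7)(3) + (-18)(-3) = 33

33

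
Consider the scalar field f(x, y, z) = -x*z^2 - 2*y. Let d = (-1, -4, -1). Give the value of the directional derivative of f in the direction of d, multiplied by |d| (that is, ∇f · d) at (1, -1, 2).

∂f/∂x = -z^2
∂f/∂y = -2
∂f/∂z = -2*x*z
∇f at (1, -1, 2) = (-4, -2, -4)
∇f · d = (-4)(-1) + (-2)(-4) + (-4)(-1) = 16

16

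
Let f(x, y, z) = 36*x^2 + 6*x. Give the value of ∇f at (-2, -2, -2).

(-138, 0, 0)

∂f/∂x = 72*x + 6
∂f/∂y = 0
∂f/∂z = 0
∇f = (72*x + 6, 0, 0)
At (-2, -2, -2): (-138, 0, 0).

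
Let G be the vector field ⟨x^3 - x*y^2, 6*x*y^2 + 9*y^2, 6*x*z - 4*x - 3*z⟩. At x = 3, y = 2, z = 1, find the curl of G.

(∇×G)₁ = ∂G₃/∂y − ∂G₂/∂z = 0
(∇×G)₂ = ∂G₁/∂z − ∂G₃/∂x = -6*z + 4
(∇×G)₃ = ∂G₂/∂x − ∂G₁/∂y = 2*x*y + 6*y^2
∇×G = (0, -6*z + 4, 2*x*y + 6*y^2)
At (3, 2, 1): (0, -2, 36).

(0, -2, 36)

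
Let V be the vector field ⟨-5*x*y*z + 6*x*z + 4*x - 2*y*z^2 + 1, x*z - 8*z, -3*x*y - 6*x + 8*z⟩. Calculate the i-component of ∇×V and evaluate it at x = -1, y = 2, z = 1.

12

(∇×V)_1 = ∂V₃/∂y − ∂V₂/∂z
= -3*x − (x - 8)
= -4*x + 8
At (-1, 2, 1): 12.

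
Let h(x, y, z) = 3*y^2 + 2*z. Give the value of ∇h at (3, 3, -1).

∂h/∂x = 0
∂h/∂y = 6*y
∂h/∂z = 2
∇h = (0, 6*y, 2)
At (3, 3, -1): (0, 18, 2).

(0, 18, 2)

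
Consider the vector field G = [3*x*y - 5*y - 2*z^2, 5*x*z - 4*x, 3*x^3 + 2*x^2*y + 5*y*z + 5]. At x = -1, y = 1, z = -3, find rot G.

(-8, 7, -11)

(∇×G)₁ = ∂G₃/∂y − ∂G₂/∂z = 2*x^2 - 5*x + 5*z
(∇×G)₂ = ∂G₁/∂z − ∂G₃/∂x = -9*x^2 - 4*x*y - 4*z
(∇×G)₃ = ∂G₂/∂x − ∂G₁/∂y = -3*x + 5*z + 1
∇×G = (2*x^2 - 5*x + 5*z, -9*x^2 - 4*x*y - 4*z, -3*x + 5*z + 1)
At (-1, 1, -3): (-8, 7, -11).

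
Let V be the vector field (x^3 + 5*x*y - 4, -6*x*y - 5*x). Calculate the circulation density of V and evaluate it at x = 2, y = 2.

-27

∂V₂/∂x = -6*y - 5
∂V₁/∂y = 5*x
Scalar curl = -5*x - 6*y - 5
At (2, 2): -27.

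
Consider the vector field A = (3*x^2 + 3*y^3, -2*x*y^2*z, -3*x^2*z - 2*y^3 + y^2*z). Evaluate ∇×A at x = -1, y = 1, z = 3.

(∇×A)₁ = ∂A₃/∂y − ∂A₂/∂z = 2*x*y^2 - 6*y^2 + 2*y*z
(∇×A)₂ = ∂A₁/∂z − ∂A₃/∂x = 6*x*z
(∇×A)₃ = ∂A₂/∂x − ∂A₁/∂y = -2*y^2*z - 9*y^2
∇×A = (2*x*y^2 - 6*y^2 + 2*y*z, 6*x*z, -2*y^2*z - 9*y^2)
At (-1, 1, 3): (-2, -18, -15).

(-2, -18, -15)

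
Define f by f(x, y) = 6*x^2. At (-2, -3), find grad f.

(-24, 0)

∂f/∂x = 12*x
∂f/∂y = 0
∇f = (12*x, 0)
At (-2, -3): (-24, 0).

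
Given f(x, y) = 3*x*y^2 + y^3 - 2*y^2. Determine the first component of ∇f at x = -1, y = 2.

12

(∇f)_1 = ∂f/∂x = 3*y^2
At (-1, 2): 12.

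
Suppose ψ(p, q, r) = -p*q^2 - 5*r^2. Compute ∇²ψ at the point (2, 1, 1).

∂²ψ/∂p² = 0
∂²ψ/∂q² = -2*p
∂²ψ/∂r² = -10
∇²ψ = -2*p - 10
At (2, 1, 1): -14.

-14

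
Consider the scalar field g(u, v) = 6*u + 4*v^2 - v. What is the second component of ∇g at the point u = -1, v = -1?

(∇g)_2 = ∂g/∂v = 8*v - 1
At (-1, -1): -9.

-9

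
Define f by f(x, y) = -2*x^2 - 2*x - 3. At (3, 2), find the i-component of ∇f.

-14

(∇f)_1 = ∂f/∂x = -4*x - 2
At (3, 2): -14.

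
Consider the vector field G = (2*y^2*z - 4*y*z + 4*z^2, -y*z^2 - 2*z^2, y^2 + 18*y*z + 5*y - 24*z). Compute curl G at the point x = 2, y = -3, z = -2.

(∇×G)₁ = ∂G₃/∂y − ∂G₂/∂z = 2*y*z + 2*y + 22*z + 5
(∇×G)₂ = ∂G₁/∂z − ∂G₃/∂x = 2*y^2 - 4*y + 8*z
(∇×G)₃ = ∂G₂/∂x − ∂G₁/∂y = -4*y*z + 4*z
∇×G = (2*y*z + 2*y + 22*z + 5, 2*y^2 - 4*y + 8*z, -4*y*z + 4*z)
At (2, -3, -2): (-33, 14, -32).

(-33, 14, -32)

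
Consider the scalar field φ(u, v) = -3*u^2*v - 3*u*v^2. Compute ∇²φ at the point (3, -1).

-12

∂²φ/∂u² = -6*v
∂²φ/∂v² = -6*u
∇²φ = -6*u - 6*v
At (3, -1): -12.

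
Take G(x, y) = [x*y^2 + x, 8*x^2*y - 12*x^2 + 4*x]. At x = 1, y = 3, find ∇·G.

∂G₁/∂x = y^2 + 1
∂G₂/∂y = 8*x^2
∇·G = 8*x^2 + y^2 + 1
At (1, 3): 18.

18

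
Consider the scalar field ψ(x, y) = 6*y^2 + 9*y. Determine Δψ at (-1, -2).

12

∂²ψ/∂x² = 0
∂²ψ/∂y² = 12
∇²ψ = 12
At (-1, -2): 12.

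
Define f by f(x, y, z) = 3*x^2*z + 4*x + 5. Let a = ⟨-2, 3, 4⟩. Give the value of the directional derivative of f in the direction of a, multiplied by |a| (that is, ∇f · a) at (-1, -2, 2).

∂f/∂x = 6*x*z + 4
∂f/∂y = 0
∂f/∂z = 3*x^2
∇f at (-1, -2, 2) = (-8, 0, 3)
∇f · a = (-8)(-2) + (0)(3) + (3)(4) = 28

28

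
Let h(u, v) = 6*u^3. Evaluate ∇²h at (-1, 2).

∂²h/∂u² = 36*u
∂²h/∂v² = 0
∇²h = 36*u
At (-1, 2): -36.

-36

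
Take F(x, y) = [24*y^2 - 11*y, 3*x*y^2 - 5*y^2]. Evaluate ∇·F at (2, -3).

∂F₁/∂x = 0
∂F₂/∂y = 6*x*y - 10*y
∇·F = 6*x*y - 10*y
At (2, -3): -6.

-6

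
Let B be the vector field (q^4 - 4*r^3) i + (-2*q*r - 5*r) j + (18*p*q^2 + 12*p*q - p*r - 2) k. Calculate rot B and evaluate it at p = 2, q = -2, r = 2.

(-119, -94, 32)

(∇×B)₁ = ∂B₃/∂q − ∂B₂/∂r = 36*p*q + 12*p + 2*q + 5
(∇×B)₂ = ∂B₁/∂r − ∂B₃/∂p = -18*q^2 - 12*q - 12*r^2 + r
(∇×B)₃ = ∂B₂/∂p − ∂B₁/∂q = -4*q^3
∇×B = (36*p*q + 12*p + 2*q + 5, -18*q^2 - 12*q - 12*r^2 + r, -4*q^3)
At (2, -2, 2): (-119, -94, 32).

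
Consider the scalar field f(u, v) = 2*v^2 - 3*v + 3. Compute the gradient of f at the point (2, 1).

(0, 1)

∂f/∂u = 0
∂f/∂v = 4*v - 3
∇f = (0, 4*v - 3)
At (2, 1): (0, 1).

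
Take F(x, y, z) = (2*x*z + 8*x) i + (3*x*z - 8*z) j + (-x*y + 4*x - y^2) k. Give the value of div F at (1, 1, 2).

∂F₁/∂x = 2*z + 8
∂F₂/∂y = 0
∂F₃/∂z = 0
∇·F = 2*z + 8
At (1, 1, 2): 12.

12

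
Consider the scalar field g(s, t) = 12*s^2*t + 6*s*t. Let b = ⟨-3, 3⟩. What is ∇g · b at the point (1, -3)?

324

∂g/∂s = 24*s*t + 6*t
∂g/∂t = 12*s^2 + 6*s
∇g at (1, -3) = (-90, 18)
∇g · b = (-90)(-3) + (18)(3) = 324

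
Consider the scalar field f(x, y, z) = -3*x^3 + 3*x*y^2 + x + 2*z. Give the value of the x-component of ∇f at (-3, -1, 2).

-77

(∇f)_1 = ∂f/∂x = -9*x^2 + 3*y^2 + 1
At (-3, -1, 2): -77.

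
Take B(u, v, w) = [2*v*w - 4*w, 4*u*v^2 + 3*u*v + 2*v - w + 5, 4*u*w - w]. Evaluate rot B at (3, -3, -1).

(∇×B)₁ = ∂B₃/∂v − ∂B₂/∂w = 1
(∇×B)₂ = ∂B₁/∂w − ∂B₃/∂u = 2*v - 4*w - 4
(∇×B)₃ = ∂B₂/∂u − ∂B₁/∂v = 4*v^2 + 3*v - 2*w
∇×B = (1, 2*v - 4*w - 4, 4*v^2 + 3*v - 2*w)
At (3, -3, -1): (1, -6, 29).

(1, -6, 29)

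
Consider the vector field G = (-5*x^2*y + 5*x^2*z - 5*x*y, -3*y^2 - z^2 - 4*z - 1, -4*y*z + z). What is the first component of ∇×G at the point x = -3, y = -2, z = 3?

-2

(∇×G)_1 = ∂G₃/∂y − ∂G₂/∂z
= -4*z − (-2*z - 4)
= -2*z + 4
At (-3, -2, 3): -2.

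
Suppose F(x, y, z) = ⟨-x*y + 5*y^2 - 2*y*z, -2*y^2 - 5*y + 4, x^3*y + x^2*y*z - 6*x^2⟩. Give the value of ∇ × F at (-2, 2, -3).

(∇×F)₁ = ∂F₃/∂y − ∂F₂/∂z = x^3 + x^2*z
(∇×F)₂ = ∂F₁/∂z − ∂F₃/∂x = -3*x^2*y - 2*x*y*z + 12*x - 2*y
(∇×F)₃ = ∂F₂/∂x − ∂F₁/∂y = x - 10*y + 2*z
∇×F = (x^3 + x^2*z, -3*x^2*y - 2*x*y*z + 12*x - 2*y, x - 10*y + 2*z)
At (-2, 2, -3): (-20, -76, -28).

(-20, -76, -28)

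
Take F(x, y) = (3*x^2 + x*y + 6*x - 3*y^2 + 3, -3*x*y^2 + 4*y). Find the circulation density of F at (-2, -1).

∂F₂/∂x = -3*y^2
∂F₁/∂y = x - 6*y
Scalar curl = -x - 3*y^2 + 6*y
At (-2, -1): -7.

-7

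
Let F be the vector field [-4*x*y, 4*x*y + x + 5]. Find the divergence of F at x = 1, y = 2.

∂F₁/∂x = -4*y
∂F₂/∂y = 4*x
∇·F = 4*x - 4*y
At (1, 2): -4.

-4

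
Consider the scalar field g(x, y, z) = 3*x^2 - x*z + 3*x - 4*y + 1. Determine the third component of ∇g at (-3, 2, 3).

3

(∇g)_3 = ∂g/∂z = -x
At (-3, 2, 3): 3.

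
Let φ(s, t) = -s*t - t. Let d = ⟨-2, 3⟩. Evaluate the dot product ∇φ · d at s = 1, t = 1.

∂φ/∂s = -t
∂φ/∂t = -s - 1
∇φ at (1, 1) = (-1, -2)
∇φ · d = (-1)(-2) + (-2)(3) = -4

-4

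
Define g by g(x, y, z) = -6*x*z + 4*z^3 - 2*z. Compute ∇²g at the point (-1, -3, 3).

∂²g/∂x² = 0
∂²g/∂y² = 0
∂²g/∂z² = 24*z
∇²g = 24*z
At (-1, -3, 3): 72.

72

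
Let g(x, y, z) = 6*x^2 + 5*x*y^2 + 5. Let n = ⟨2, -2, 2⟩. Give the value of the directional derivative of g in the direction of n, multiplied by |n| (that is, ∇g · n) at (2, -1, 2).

98

∂g/∂x = 12*x + 5*y^2
∂g/∂y = 10*x*y
∂g/∂z = 0
∇g at (2, -1, 2) = (29, -20, 0)
∇g · n = (29)(2) + (-20)(-2) + (0)(2) = 98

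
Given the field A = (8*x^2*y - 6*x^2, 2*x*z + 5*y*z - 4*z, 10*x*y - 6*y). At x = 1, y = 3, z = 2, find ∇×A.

(∇×A)₁ = ∂A₃/∂y − ∂A₂/∂z = 8*x - 5*y - 2
(∇×A)₂ = ∂A₁/∂z − ∂A₃/∂x = -10*y
(∇×A)₃ = ∂A₂/∂x − ∂A₁/∂y = -8*x^2 + 2*z
∇×A = (8*x - 5*y - 2, -10*y, -8*x^2 + 2*z)
At (1, 3, 2): (-9, -30, -4).

(-9, -30, -4)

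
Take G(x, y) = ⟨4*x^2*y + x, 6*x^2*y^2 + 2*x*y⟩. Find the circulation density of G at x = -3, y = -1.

∂G₂/∂x = 12*x*y^2 + 2*y
∂G₁/∂y = 4*x^2
Scalar curl = -4*x^2 + 12*x*y^2 + 2*y
At (-3, -1): -74.

-74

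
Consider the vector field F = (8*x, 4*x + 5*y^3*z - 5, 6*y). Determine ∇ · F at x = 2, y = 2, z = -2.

∂F₁/∂x = 8
∂F₂/∂y = 15*y^2*z
∂F₃/∂z = 0
∇·F = 15*y^2*z + 8
At (2, 2, -2): -112.

-112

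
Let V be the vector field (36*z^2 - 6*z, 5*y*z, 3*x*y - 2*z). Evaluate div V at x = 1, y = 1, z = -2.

-12

∂V₁/∂x = 0
∂V₂/∂y = 5*z
∂V₃/∂z = -2
∇·V = 5*z - 2
At (1, 1, -2): -12.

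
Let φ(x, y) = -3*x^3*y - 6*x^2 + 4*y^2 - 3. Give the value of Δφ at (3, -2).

∂²φ/∂x² = -6*(3*x*y + 2)
∂²φ/∂y² = 8
∇²φ = -18*x*y - 4
At (3, -2): 104.

104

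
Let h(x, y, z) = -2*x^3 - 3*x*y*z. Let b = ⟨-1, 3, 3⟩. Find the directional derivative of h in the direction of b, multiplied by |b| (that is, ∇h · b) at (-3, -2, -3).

∂h/∂x = -6*x^2 - 3*y*z
∂h/∂y = -3*x*z
∂h/∂z = -3*x*y
∇h at (-3, -2, -3) = (-72, -27, -18)
∇h · b = (-72)(-1) + (-27)(3) + (-18)(3) = -63

-63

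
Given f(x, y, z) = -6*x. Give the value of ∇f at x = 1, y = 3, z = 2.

(-6, 0, 0)

∂f/∂x = -6
∂f/∂y = 0
∂f/∂z = 0
∇f = (-6, 0, 0)
At (1, 3, 2): (-6, 0, 0).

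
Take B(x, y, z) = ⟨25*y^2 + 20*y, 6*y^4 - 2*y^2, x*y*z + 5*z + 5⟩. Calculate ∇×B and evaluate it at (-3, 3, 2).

(-6, -6, -170)

(∇×B)₁ = ∂B₃/∂y − ∂B₂/∂z = x*z
(∇×B)₂ = ∂B₁/∂z − ∂B₃/∂x = -y*z
(∇×B)₃ = ∂B₂/∂x − ∂B₁/∂y = -50*y - 20
∇×B = (x*z, -y*z, -50*y - 20)
At (-3, 3, 2): (-6, -6, -170).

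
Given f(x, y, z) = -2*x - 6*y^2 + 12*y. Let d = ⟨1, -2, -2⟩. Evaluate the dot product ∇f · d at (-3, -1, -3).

-50

∂f/∂x = -2
∂f/∂y = -12*y + 12
∂f/∂z = 0
∇f at (-3, -1, -3) = (-2, 24, 0)
∇f · d = (-2)(1) + (24)(-2) + (0)(-2) = -50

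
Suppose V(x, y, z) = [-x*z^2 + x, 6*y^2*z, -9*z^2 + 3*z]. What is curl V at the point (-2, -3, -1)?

(-54, -4, 0)

(∇×V)₁ = ∂V₃/∂y − ∂V₂/∂z = -6*y^2
(∇×V)₂ = ∂V₁/∂z − ∂V₃/∂x = -2*x*z
(∇×V)₃ = ∂V₂/∂x − ∂V₁/∂y = 0
∇×V = (-6*y^2, -2*x*z, 0)
At (-2, -3, -1): (-54, -4, 0).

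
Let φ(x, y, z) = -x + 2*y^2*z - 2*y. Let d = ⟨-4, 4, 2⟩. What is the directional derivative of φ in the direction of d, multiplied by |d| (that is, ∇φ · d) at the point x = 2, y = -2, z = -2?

76

∂φ/∂x = -1
∂φ/∂y = 4*y*z - 2
∂φ/∂z = 2*y^2
∇φ at (2, -2, -2) = (-1, 14, 8)
∇φ · d = (-1)(-4) + (14)(4) + (8)(2) = 76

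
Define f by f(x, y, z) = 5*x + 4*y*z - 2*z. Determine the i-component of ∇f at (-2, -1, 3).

5

(∇f)_1 = ∂f/∂x = 5
At (-2, -1, 3): 5.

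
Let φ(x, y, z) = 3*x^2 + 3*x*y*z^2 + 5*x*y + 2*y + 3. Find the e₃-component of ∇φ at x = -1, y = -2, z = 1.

(∇φ)_3 = ∂φ/∂z = 6*x*y*z
At (-1, -2, 1): 12.

12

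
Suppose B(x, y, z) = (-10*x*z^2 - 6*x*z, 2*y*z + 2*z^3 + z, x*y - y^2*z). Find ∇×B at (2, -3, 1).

(7, -49, 0)

(∇×B)₁ = ∂B₃/∂y − ∂B₂/∂z = x - 2*y*z - 2*y - 6*z^2 - 1
(∇×B)₂ = ∂B₁/∂z − ∂B₃/∂x = -20*x*z - 6*x - y
(∇×B)₃ = ∂B₂/∂x − ∂B₁/∂y = 0
∇×B = (x - 2*y*z - 2*y - 6*z^2 - 1, -20*x*z - 6*x - y, 0)
At (2, -3, 1): (7, -49, 0).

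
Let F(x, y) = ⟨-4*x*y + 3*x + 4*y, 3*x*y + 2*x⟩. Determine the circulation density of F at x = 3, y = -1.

7

∂F₂/∂x = 3*y + 2
∂F₁/∂y = -4*x + 4
Scalar curl = 4*x + 3*y - 2
At (3, -1): 7.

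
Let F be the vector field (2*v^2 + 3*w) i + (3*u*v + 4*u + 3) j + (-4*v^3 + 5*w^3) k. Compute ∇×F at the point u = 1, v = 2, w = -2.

(-48, 3, 2)

(∇×F)₁ = ∂F₃/∂v − ∂F₂/∂w = -12*v^2
(∇×F)₂ = ∂F₁/∂w − ∂F₃/∂u = 3
(∇×F)₃ = ∂F₂/∂u − ∂F₁/∂v = -v + 4
∇×F = (-12*v^2, 3, -v + 4)
At (1, 2, -2): (-48, 3, 2).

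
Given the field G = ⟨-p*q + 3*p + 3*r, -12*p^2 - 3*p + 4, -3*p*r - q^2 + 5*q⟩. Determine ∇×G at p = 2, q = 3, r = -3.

(∇×G)₁ = ∂G₃/∂q − ∂G₂/∂r = -2*q + 5
(∇×G)₂ = ∂G₁/∂r − ∂G₃/∂p = 3*r + 3
(∇×G)₃ = ∂G₂/∂p − ∂G₁/∂q = -23*p - 3
∇×G = (-2*q + 5, 3*r + 3, -23*p - 3)
At (2, 3, -3): (-1, -6, -49).

(-1, -6, -49)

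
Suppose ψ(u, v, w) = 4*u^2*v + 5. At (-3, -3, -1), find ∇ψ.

(72, 36, 0)

∂ψ/∂u = 8*u*v
∂ψ/∂v = 4*u^2
∂ψ/∂w = 0
∇ψ = (8*u*v, 4*u^2, 0)
At (-3, -3, -1): (72, 36, 0).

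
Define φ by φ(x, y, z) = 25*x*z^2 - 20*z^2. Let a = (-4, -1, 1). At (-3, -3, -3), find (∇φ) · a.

∂φ/∂x = 25*z^2
∂φ/∂y = 0
∂φ/∂z = 50*x*z - 40*z
∇φ at (-3, -3, -3) = (225, 0, 570)
∇φ · a = (225)(-4) + (0)(-1) + (570)(1) = -330

-330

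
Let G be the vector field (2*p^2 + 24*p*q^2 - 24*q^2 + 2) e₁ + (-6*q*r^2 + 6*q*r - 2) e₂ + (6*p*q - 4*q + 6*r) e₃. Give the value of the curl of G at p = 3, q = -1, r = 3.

(-16, 6, 96)

(∇×G)₁ = ∂G₃/∂q − ∂G₂/∂r = 6*p + 12*q*r - 6*q - 4
(∇×G)₂ = ∂G₁/∂r − ∂G₃/∂p = -6*q
(∇×G)₃ = ∂G₂/∂p − ∂G₁/∂q = -48*p*q + 48*q
∇×G = (6*p + 12*q*r - 6*q - 4, -6*q, -48*p*q + 48*q)
At (3, -1, 3): (-16, 6, 96).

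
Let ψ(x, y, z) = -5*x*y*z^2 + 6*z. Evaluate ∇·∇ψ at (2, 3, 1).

∂²ψ/∂x² = 0
∂²ψ/∂y² = 0
∂²ψ/∂z² = -10*x*y
∇²ψ = -10*x*y
At (2, 3, 1): -60.

-60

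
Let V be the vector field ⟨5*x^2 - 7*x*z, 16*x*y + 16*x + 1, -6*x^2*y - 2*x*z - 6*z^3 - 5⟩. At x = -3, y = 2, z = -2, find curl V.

(∇×V)₁ = ∂V₃/∂y − ∂V₂/∂z = -6*x^2
(∇×V)₂ = ∂V₁/∂z − ∂V₃/∂x = 12*x*y - 7*x + 2*z
(∇×V)₃ = ∂V₂/∂x − ∂V₁/∂y = 16*y + 16
∇×V = (-6*x^2, 12*x*y - 7*x + 2*z, 16*y + 16)
At (-3, 2, -2): (-54, -55, 48).

(-54, -55, 48)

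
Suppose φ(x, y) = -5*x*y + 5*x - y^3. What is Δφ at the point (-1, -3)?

∂²φ/∂x² = 0
∂²φ/∂y² = -6*y
∇²φ = -6*y
At (-1, -3): 18.

18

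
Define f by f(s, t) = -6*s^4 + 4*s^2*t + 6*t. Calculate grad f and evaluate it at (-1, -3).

∂f/∂s = -24*s^3 + 8*s*t
∂f/∂t = 4*s^2 + 6
∇f = (-24*s^3 + 8*s*t, 4*s^2 + 6)
At (-1, -3): (48, 10).

(48, 10)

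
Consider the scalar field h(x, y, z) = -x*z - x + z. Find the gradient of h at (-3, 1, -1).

(0, 0, 4)

∂h/∂x = -z - 1
∂h/∂y = 0
∂h/∂z = -x + 1
∇h = (-z - 1, 0, -x + 1)
At (-3, 1, -1): (0, 0, 4).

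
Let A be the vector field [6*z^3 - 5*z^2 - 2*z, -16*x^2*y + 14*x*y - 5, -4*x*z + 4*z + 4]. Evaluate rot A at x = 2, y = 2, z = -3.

(0, 178, -100)

(∇×A)₁ = ∂A₃/∂y − ∂A₂/∂z = 0
(∇×A)₂ = ∂A₁/∂z − ∂A₃/∂x = 18*z^2 - 6*z - 2
(∇×A)₃ = ∂A₂/∂x − ∂A₁/∂y = -32*x*y + 14*y
∇×A = (0, 18*z^2 - 6*z - 2, -32*x*y + 14*y)
At (2, 2, -3): (0, 178, -100).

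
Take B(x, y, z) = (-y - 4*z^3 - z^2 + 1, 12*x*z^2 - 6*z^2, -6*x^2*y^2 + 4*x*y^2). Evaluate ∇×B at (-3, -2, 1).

(∇×B)₁ = ∂B₃/∂y − ∂B₂/∂z = -12*x^2*y + 8*x*y - 24*x*z + 12*z
(∇×B)₂ = ∂B₁/∂z − ∂B₃/∂x = 12*x*y^2 - 4*y^2 - 12*z^2 - 2*z
(∇×B)₃ = ∂B₂/∂x − ∂B₁/∂y = 12*z^2 + 1
∇×B = (-12*x^2*y + 8*x*y - 24*x*z + 12*z, 12*x*y^2 - 4*y^2 - 12*z^2 - 2*z, 12*z^2 + 1)
At (-3, -2, 1): (348, -174, 13).

(348, -174, 13)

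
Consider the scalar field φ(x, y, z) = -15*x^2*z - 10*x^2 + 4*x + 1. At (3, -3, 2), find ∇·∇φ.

-80

∂²φ/∂x² = -10*(3*z + 2)
∂²φ/∂y² = 0
∂²φ/∂z² = 0
∇²φ = -30*z - 20
At (3, -3, 2): -80.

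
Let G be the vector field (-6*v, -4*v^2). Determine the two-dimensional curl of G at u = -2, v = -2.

6

∂G₂/∂u = 0
∂G₁/∂v = -6
Scalar curl = 6
At (-2, -2): 6.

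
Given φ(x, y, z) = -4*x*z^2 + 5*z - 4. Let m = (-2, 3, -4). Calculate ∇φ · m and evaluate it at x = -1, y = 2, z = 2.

-52

∂φ/∂x = -4*z^2
∂φ/∂y = 0
∂φ/∂z = -8*x*z + 5
∇φ at (-1, 2, 2) = (-16, 0, 21)
∇φ · m = (-16)(-2) + (0)(3) + (21)(-4) = -52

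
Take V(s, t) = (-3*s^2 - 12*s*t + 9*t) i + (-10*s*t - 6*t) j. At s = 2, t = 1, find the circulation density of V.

∂V₂/∂s = -10*t
∂V₁/∂t = -12*s + 9
Scalar curl = 12*s - 10*t - 9
At (2, 1): 5.

5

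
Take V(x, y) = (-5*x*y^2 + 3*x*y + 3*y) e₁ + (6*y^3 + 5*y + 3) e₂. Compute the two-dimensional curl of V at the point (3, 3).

∂V₂/∂x = 0
∂V₁/∂y = -10*x*y + 3*x + 3
Scalar curl = 10*x*y - 3*x - 3
At (3, 3): 78.

78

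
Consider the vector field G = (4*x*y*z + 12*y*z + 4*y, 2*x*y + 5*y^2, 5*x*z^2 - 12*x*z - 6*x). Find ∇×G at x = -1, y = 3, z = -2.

(0, -14, 18)

(∇×G)₁ = ∂G₃/∂y − ∂G₂/∂z = 0
(∇×G)₂ = ∂G₁/∂z − ∂G₃/∂x = 4*x*y + 12*y - 5*z^2 + 12*z + 6
(∇×G)₃ = ∂G₂/∂x − ∂G₁/∂y = -4*x*z + 2*y - 12*z - 4
∇×G = (0, 4*x*y + 12*y - 5*z^2 + 12*z + 6, -4*x*z + 2*y - 12*z - 4)
At (-1, 3, -2): (0, -14, 18).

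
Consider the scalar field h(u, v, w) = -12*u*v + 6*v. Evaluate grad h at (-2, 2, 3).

(-24, 30, 0)

∂h/∂u = -12*v
∂h/∂v = -12*u + 6
∂h/∂w = 0
∇h = (-12*v, -12*u + 6, 0)
At (-2, 2, 3): (-24, 30, 0).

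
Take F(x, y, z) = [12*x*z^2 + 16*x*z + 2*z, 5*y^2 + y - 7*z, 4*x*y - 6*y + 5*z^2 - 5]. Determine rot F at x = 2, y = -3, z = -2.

(9, -50, 0)

(∇×F)₁ = ∂F₃/∂y − ∂F₂/∂z = 4*x + 1
(∇×F)₂ = ∂F₁/∂z − ∂F₃/∂x = 24*x*z + 16*x - 4*y + 2
(∇×F)₃ = ∂F₂/∂x − ∂F₁/∂y = 0
∇×F = (4*x + 1, 24*x*z + 16*x - 4*y + 2, 0)
At (2, -3, -2): (9, -50, 0).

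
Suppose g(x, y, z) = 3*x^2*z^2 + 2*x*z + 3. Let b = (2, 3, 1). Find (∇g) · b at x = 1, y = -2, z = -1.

∂g/∂x = 6*x*z^2 + 2*z
∂g/∂y = 0
∂g/∂z = 6*x^2*z + 2*x
∇g at (1, -2, -1) = (4, 0, -4)
∇g · b = (4)(2) + (0)(3) + (-4)(1) = 4

4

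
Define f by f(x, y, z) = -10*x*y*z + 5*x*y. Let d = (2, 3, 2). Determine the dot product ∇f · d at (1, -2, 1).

45

∂f/∂x = -10*y*z + 5*y
∂f/∂y = -10*x*z + 5*x
∂f/∂z = -10*x*y
∇f at (1, -2, 1) = (10, -5, 20)
∇f · d = (10)(2) + (-5)(3) + (20)(2) = 45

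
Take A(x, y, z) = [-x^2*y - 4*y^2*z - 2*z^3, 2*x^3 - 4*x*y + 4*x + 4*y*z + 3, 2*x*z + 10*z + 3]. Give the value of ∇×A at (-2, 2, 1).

(-8, -24, 40)

(∇×A)₁ = ∂A₃/∂y − ∂A₂/∂z = -4*y
(∇×A)₂ = ∂A₁/∂z − ∂A₃/∂x = -4*y^2 - 6*z^2 - 2*z
(∇×A)₃ = ∂A₂/∂x − ∂A₁/∂y = 7*x^2 + 8*y*z - 4*y + 4
∇×A = (-4*y, -4*y^2 - 6*z^2 - 2*z, 7*x^2 + 8*y*z - 4*y + 4)
At (-2, 2, 1): (-8, -24, 40).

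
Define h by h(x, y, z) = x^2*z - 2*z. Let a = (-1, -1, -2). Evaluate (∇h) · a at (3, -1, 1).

-20

∂h/∂x = 2*x*z
∂h/∂y = 0
∂h/∂z = x^2 - 2
∇h at (3, -1, 1) = (6, 0, 7)
∇h · a = (6)(-1) + (0)(-1) + (7)(-2) = -20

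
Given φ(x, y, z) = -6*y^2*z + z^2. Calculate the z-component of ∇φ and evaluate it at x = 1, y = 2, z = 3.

(∇φ)_3 = ∂φ/∂z = -6*y^2 + 2*z
At (1, 2, 3): -18.

-18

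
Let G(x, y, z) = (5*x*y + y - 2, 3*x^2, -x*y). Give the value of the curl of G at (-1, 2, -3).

(∇×G)₁ = ∂G₃/∂y − ∂G₂/∂z = -x
(∇×G)₂ = ∂G₁/∂z − ∂G₃/∂x = y
(∇×G)₃ = ∂G₂/∂x − ∂G₁/∂y = x - 1
∇×G = (-x, y, x - 1)
At (-1, 2, -3): (1, 2, -2).

(1, 2, -2)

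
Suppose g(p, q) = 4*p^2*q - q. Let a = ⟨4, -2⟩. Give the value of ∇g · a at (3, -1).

-166

∂g/∂p = 8*p*q
∂g/∂q = 4*p^2 - 1
∇g at (3, -1) = (-24, 35)
∇g · a = (-24)(4) + (35)(-2) = -166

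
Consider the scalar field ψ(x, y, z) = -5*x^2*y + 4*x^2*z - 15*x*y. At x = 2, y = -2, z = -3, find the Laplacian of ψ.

∂²ψ/∂x² = 2*(-5*y + 4*z)
∂²ψ/∂y² = 0
∂²ψ/∂z² = 0
∇²ψ = -10*y + 8*z
At (2, -2, -3): -4.

-4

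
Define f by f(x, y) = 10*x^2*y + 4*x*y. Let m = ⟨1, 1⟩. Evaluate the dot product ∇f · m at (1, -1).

∂f/∂x = 20*x*y + 4*y
∂f/∂y = 10*x^2 + 4*x
∇f at (1, -1) = (-24, 14)
∇f · m = (-24)(1) + (14)(1) = -10

-10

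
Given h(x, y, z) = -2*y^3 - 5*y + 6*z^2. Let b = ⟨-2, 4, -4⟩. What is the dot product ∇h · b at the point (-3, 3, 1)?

-284

∂h/∂x = 0
∂h/∂y = -6*y^2 - 5
∂h/∂z = 12*z
∇h at (-3, 3, 1) = (0, -59, 12)
∇h · b = (0)(-2) + (-59)(4) + (12)(-4) = -284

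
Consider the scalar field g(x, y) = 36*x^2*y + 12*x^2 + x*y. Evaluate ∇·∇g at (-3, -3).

-192

∂²g/∂x² = 24*(3*y + 1)
∂²g/∂y² = 0
∇²g = 72*y + 24
At (-3, -3): -192.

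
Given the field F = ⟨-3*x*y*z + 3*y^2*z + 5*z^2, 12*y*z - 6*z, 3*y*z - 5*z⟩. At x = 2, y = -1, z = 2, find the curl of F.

(24, 29, 24)

(∇×F)₁ = ∂F₃/∂y − ∂F₂/∂z = -12*y + 3*z + 6
(∇×F)₂ = ∂F₁/∂z − ∂F₃/∂x = -3*x*y + 3*y^2 + 10*z
(∇×F)₃ = ∂F₂/∂x − ∂F₁/∂y = 3*x*z - 6*y*z
∇×F = (-12*y + 3*z + 6, -3*x*y + 3*y^2 + 10*z, 3*x*z - 6*y*z)
At (2, -1, 2): (24, 29, 24).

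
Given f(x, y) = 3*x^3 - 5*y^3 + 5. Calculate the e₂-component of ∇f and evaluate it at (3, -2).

-60

(∇f)_2 = ∂f/∂y = -15*y^2
At (3, -2): -60.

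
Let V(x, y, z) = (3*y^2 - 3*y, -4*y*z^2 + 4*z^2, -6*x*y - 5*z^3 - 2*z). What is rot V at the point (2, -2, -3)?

(∇×V)₁ = ∂V₃/∂y − ∂V₂/∂z = -6*x + 8*y*z - 8*z
(∇×V)₂ = ∂V₁/∂z − ∂V₃/∂x = 6*y
(∇×V)₃ = ∂V₂/∂x − ∂V₁/∂y = -6*y + 3
∇×V = (-6*x + 8*y*z - 8*z, 6*y, -6*y + 3)
At (2, -2, -3): (60, -12, 15).

(60, -12, 15)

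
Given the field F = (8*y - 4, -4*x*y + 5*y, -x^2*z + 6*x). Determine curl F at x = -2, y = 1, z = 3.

(∇×F)₁ = ∂F₃/∂y − ∂F₂/∂z = 0
(∇×F)₂ = ∂F₁/∂z − ∂F₃/∂x = 2*x*z - 6
(∇×F)₃ = ∂F₂/∂x − ∂F₁/∂y = -4*y - 8
∇×F = (0, 2*x*z - 6, -4*y - 8)
At (-2, 1, 3): (0, -18, -12).

(0, -18, -12)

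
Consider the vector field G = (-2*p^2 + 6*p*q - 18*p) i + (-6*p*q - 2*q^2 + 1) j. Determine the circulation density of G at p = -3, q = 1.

12

∂G₂/∂p = -6*q
∂G₁/∂q = 6*p
Scalar curl = -6*p - 6*q
At (-3, 1): 12.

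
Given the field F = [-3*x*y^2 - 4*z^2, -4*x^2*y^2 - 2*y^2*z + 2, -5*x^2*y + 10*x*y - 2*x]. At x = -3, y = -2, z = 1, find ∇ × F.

(∇×F)₁ = ∂F₃/∂y − ∂F₂/∂z = -5*x^2 + 10*x + 2*y^2
(∇×F)₂ = ∂F₁/∂z − ∂F₃/∂x = 10*x*y - 10*y - 8*z + 2
(∇×F)₃ = ∂F₂/∂x − ∂F₁/∂y = -8*x*y^2 + 6*x*y
∇×F = (-5*x^2 + 10*x + 2*y^2, 10*x*y - 10*y - 8*z + 2, -8*x*y^2 + 6*x*y)
At (-3, -2, 1): (-67, 74, 132).

(-67, 74, 132)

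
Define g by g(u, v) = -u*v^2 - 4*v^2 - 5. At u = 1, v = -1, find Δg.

-10

∂²g/∂u² = 0
∂²g/∂v² = -2*(u + 4)
∇²g = -2*u - 8
At (1, -1): -10.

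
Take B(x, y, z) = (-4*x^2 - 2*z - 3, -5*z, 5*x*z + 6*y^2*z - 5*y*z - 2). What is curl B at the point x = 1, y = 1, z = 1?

(12, -7, 0)

(∇×B)₁ = ∂B₃/∂y − ∂B₂/∂z = 12*y*z - 5*z + 5
(∇×B)₂ = ∂B₁/∂z − ∂B₃/∂x = -5*z - 2
(∇×B)₃ = ∂B₂/∂x − ∂B₁/∂y = 0
∇×B = (12*y*z - 5*z + 5, -5*z - 2, 0)
At (1, 1, 1): (12, -7, 0).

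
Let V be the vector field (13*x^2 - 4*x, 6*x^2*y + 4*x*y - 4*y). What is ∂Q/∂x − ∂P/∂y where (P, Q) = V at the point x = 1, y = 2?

32

∂V₂/∂x = 12*x*y + 4*y
∂V₁/∂y = 0
Scalar curl = 12*x*y + 4*y
At (1, 2): 32.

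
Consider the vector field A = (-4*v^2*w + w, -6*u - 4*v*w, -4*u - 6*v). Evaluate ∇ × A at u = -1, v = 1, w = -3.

(∇×A)₁ = ∂A₃/∂v − ∂A₂/∂w = 4*v - 6
(∇×A)₂ = ∂A₁/∂w − ∂A₃/∂u = -4*v^2 + 5
(∇×A)₃ = ∂A₂/∂u − ∂A₁/∂v = 8*v*w - 6
∇×A = (4*v - 6, -4*v^2 + 5, 8*v*w - 6)
At (-1, 1, -3): (-2, 1, -30).

(-2, 1, -30)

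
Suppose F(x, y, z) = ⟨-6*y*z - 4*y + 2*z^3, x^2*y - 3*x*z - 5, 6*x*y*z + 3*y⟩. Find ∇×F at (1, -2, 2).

(18, 60, 6)

(∇×F)₁ = ∂F₃/∂y − ∂F₂/∂z = 6*x*z + 3*x + 3
(∇×F)₂ = ∂F₁/∂z − ∂F₃/∂x = -6*y*z - 6*y + 6*z^2
(∇×F)₃ = ∂F₂/∂x − ∂F₁/∂y = 2*x*y + 3*z + 4
∇×F = (6*x*z + 3*x + 3, -6*y*z - 6*y + 6*z^2, 2*x*y + 3*z + 4)
At (1, -2, 2): (18, 60, 6).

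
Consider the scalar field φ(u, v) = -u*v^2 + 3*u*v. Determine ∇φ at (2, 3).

∂φ/∂u = -v^2 + 3*v
∂φ/∂v = -2*u*v + 3*u
∇φ = (-v^2 + 3*v, -2*u*v + 3*u)
At (2, 3): (0, -6).

(0, -6)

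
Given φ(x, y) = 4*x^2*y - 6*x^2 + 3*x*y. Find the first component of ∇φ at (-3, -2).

(∇φ)_1 = ∂φ/∂x = 8*x*y - 12*x + 3*y
At (-3, -2): 78.

78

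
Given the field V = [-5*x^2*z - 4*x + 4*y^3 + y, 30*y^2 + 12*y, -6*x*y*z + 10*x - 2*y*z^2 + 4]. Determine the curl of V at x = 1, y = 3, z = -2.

(∇×V)₁ = ∂V₃/∂y − ∂V₂/∂z = -6*x*z - 2*z^2
(∇×V)₂ = ∂V₁/∂z − ∂V₃/∂x = -5*x^2 + 6*y*z - 10
(∇×V)₃ = ∂V₂/∂x − ∂V₁/∂y = -12*y^2 - 1
∇×V = (-6*x*z - 2*z^2, -5*x^2 + 6*y*z - 10, -12*y^2 - 1)
At (1, 3, -2): (4, -51, -109).

(4, -51, -109)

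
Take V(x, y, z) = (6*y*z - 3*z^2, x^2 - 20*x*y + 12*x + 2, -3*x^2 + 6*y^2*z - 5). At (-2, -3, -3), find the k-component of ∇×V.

86

(∇×V)_3 = ∂V₂/∂x − ∂V₁/∂y
= 2*x - 20*y + 12 − (6*z)
= 2*x - 20*y - 6*z + 12
At (-2, -3, -3): 86.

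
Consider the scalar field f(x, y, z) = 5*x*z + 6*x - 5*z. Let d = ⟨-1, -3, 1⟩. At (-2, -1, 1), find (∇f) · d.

∂f/∂x = 5*z + 6
∂f/∂y = 0
∂f/∂z = 5*x - 5
∇f at (-2, -1, 1) = (11, 0, -15)
∇f · d = (11)(-1) + (0)(-3) + (-15)(1) = -26

-26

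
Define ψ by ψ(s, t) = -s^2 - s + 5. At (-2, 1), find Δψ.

∂²ψ/∂s² = -2
∂²ψ/∂t² = 0
∇²ψ = -2
At (-2, 1): -2.

-2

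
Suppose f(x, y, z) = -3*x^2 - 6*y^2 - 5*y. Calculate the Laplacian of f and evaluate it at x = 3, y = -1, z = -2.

-18

∂²f/∂x² = -6
∂²f/∂y² = -12
∂²f/∂z² = 0
∇²f = -18
At (3, -1, -2): -18.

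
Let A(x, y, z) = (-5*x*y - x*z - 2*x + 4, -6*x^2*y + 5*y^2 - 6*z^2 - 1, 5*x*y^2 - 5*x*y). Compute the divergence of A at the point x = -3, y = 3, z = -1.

∂A₁/∂x = -5*y - z - 2
∂A₂/∂y = -6*x^2 + 10*y
∂A₃/∂z = 0
∇·A = -6*x^2 + 5*y - z - 2
At (-3, 3, -1): -40.

-40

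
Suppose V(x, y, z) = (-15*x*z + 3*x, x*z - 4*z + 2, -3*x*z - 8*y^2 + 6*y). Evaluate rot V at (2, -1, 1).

(24, -27, 1)

(∇×V)₁ = ∂V₃/∂y − ∂V₂/∂z = -x - 16*y + 10
(∇×V)₂ = ∂V₁/∂z − ∂V₃/∂x = -15*x + 3*z
(∇×V)₃ = ∂V₂/∂x − ∂V₁/∂y = z
∇×V = (-x - 16*y + 10, -15*x + 3*z, z)
At (2, -1, 1): (24, -27, 1).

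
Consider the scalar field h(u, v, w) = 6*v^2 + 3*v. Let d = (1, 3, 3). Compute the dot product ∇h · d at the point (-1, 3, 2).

∂h/∂u = 0
∂h/∂v = 12*v + 3
∂h/∂w = 0
∇h at (-1, 3, 2) = (0, 39, 0)
∇h · d = (0)(1) + (39)(3) + (0)(3) = 117

117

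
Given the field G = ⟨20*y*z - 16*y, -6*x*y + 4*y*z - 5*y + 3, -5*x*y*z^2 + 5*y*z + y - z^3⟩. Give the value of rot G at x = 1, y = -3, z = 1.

(∇×G)₁ = ∂G₃/∂y − ∂G₂/∂z = -5*x*z^2 - 4*y + 5*z + 1
(∇×G)₂ = ∂G₁/∂z − ∂G₃/∂x = 5*y*z^2 + 20*y
(∇×G)₃ = ∂G₂/∂x − ∂G₁/∂y = -6*y - 20*z + 16
∇×G = (-5*x*z^2 - 4*y + 5*z + 1, 5*y*z^2 + 20*y, -6*y - 20*z + 16)
At (1, -3, 1): (13, -75, 14).

(13, -75, 14)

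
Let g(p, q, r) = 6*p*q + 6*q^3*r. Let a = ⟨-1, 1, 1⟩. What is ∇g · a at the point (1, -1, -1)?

-12

∂g/∂p = 6*q
∂g/∂q = 6*p + 18*q^2*r
∂g/∂r = 6*q^3
∇g at (1, -1, -1) = (-6, -12, -6)
∇g · a = (-6)(-1) + (-12)(1) + (-6)(1) = -12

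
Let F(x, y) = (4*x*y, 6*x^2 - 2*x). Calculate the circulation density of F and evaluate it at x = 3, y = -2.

22

∂F₂/∂x = 12*x - 2
∂F₁/∂y = 4*x
Scalar curl = 8*x - 2
At (3, -2): 22.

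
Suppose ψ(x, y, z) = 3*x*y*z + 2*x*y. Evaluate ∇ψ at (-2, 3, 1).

(15, -10, -18)

∂ψ/∂x = 3*y*z + 2*y
∂ψ/∂y = 3*x*z + 2*x
∂ψ/∂z = 3*x*y
∇ψ = (3*y*z + 2*y, 3*x*z + 2*x, 3*x*y)
At (-2, 3, 1): (15, -10, -18).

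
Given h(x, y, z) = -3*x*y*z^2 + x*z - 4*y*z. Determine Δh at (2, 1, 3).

-12

∂²h/∂x² = 0
∂²h/∂y² = 0
∂²h/∂z² = -6*x*y
∇²h = -6*x*y
At (2, 1, 3): -12.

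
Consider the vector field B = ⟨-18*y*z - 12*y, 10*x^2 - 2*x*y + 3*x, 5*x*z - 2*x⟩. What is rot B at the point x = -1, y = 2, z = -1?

(∇×B)₁ = ∂B₃/∂y − ∂B₂/∂z = 0
(∇×B)₂ = ∂B₁/∂z − ∂B₃/∂x = -18*y - 5*z + 2
(∇×B)₃ = ∂B₂/∂x − ∂B₁/∂y = 20*x - 2*y + 18*z + 15
∇×B = (0, -18*y - 5*z + 2, 20*x - 2*y + 18*z + 15)
At (-1, 2, -1): (0, -29, -27).

(0, -29, -27)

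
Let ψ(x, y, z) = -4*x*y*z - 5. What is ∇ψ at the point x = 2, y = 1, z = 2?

∂ψ/∂x = -4*y*z
∂ψ/∂y = -4*x*z
∂ψ/∂z = -4*x*y
∇ψ = (-4*y*z, -4*x*z, -4*x*y)
At (2, 1, 2): (-8, -16, -8).

(-8, -16, -8)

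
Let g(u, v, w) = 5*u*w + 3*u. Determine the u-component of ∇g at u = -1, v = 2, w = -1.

-2

(∇g)_1 = ∂g/∂u = 5*w + 3
At (-1, 2, -1): -2.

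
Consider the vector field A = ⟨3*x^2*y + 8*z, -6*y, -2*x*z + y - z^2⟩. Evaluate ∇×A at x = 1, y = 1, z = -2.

(1, 4, -3)

(∇×A)₁ = ∂A₃/∂y − ∂A₂/∂z = 1
(∇×A)₂ = ∂A₁/∂z − ∂A₃/∂x = 2*z + 8
(∇×A)₃ = ∂A₂/∂x − ∂A₁/∂y = -3*x^2
∇×A = (1, 2*z + 8, -3*x^2)
At (1, 1, -2): (1, 4, -3).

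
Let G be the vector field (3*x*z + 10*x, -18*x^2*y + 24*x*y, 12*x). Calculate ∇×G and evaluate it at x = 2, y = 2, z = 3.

(∇×G)₁ = ∂G₃/∂y − ∂G₂/∂z = 0
(∇×G)₂ = ∂G₁/∂z − ∂G₃/∂x = 3*x - 12
(∇×G)₃ = ∂G₂/∂x − ∂G₁/∂y = -36*x*y + 24*y
∇×G = (0, 3*x - 12, -36*x*y + 24*y)
At (2, 2, 3): (0, -6, -96).

(0, -6, -96)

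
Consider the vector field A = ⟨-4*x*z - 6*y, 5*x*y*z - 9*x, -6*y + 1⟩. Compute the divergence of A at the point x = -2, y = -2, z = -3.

42

∂A₁/∂x = -4*z
∂A₂/∂y = 5*x*z
∂A₃/∂z = 0
∇·A = 5*x*z - 4*z
At (-2, -2, -3): 42.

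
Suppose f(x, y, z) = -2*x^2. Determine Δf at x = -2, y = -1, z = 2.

∂²f/∂x² = -4
∂²f/∂y² = 0
∂²f/∂z² = 0
∇²f = -4
At (-2, -1, 2): -4.

-4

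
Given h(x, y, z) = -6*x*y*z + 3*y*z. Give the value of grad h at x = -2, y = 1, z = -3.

∂h/∂x = -6*y*z
∂h/∂y = -6*x*z + 3*z
∂h/∂z = -6*x*y + 3*y
∇h = (-6*y*z, -6*x*z + 3*z, -6*x*y + 3*y)
At (-2, 1, -3): (18, -45, 15).

(18, -45, 15)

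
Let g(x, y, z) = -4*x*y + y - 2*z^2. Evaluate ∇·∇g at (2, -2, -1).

∂²g/∂x² = 0
∂²g/∂y² = 0
∂²g/∂z² = -4
∇²g = -4
At (2, -2, -1): -4.

-4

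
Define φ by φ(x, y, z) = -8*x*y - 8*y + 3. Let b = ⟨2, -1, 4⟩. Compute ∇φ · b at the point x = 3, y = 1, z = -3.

16

∂φ/∂x = -8*y
∂φ/∂y = -8*x - 8
∂φ/∂z = 0
∇φ at (3, 1, -3) = (-8, -32, 0)
∇φ · b = (-8)(2) + (-32)(-1) + (0)(4) = 16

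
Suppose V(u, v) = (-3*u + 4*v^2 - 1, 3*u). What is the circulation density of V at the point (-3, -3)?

∂V₂/∂u = 3
∂V₁/∂v = 8*v
Scalar curl = -8*v + 3
At (-3, -3): 27.

27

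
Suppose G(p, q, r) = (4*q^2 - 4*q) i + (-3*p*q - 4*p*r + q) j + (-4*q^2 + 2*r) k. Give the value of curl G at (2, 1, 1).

(0, 0, -11)

(∇×G)₁ = ∂G₃/∂q − ∂G₂/∂r = 4*p - 8*q
(∇×G)₂ = ∂G₁/∂r − ∂G₃/∂p = 0
(∇×G)₃ = ∂G₂/∂p − ∂G₁/∂q = -11*q - 4*r + 4
∇×G = (4*p - 8*q, 0, -11*q - 4*r + 4)
At (2, 1, 1): (0, 0, -11).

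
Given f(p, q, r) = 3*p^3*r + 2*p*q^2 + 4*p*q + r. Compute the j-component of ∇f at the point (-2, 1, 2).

-16

(∇f)_2 = ∂f/∂q = 4*p*q + 4*p
At (-2, 1, 2): -16.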